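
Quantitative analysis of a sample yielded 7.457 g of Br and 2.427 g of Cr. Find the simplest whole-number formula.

n(Br) = 7.457/79.90 = 0.09333, n(Cr) = 2.427/52.00 = 0.04667
Divide by the smallest (0.04667 mol Cr): Br 2.000, Cr 1.000
Ratio ≈ 2:1, so the empirical formula is Br2Cr

Br2Cr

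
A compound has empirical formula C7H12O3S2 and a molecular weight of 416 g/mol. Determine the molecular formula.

C14H24O6S4

Empirical-formula mass = 208.31 g/mol
n = 416 / 208.31 = 2.00 ≈ 2
Molecular formula = (C7H12O3S2)2 = C14H24O6S4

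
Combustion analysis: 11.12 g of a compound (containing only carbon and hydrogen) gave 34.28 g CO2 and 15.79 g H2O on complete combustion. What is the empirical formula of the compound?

mol C = 34.28 / 44.01 = 0.7789; mass C = 0.7789 × 12.01 = 9.355 g
mol H = 2 × (15.79 / 18.02) = 1.752; mass H = 1.752 × 1.008 = 1.767 g
Ratios (÷ 0.7789): C 1.000, H 2.250
×4: C 4.00, H 9.00 → C4H9

C4H9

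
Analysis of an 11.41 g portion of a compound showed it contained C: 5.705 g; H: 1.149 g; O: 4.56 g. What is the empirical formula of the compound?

C5H12O3

Moles — C: 5.705 / 12.01 = 0.475 mol; H: 1.149 / 1.008 = 1.14 mol; O: 4.56 / 16.00 = 0.285 mol
Ratios (÷ 0.285): C 1.667, H 4.000, O 1.000
Scaling by 3: C 5.00, H 12.00, O 3.00 → C5H12O3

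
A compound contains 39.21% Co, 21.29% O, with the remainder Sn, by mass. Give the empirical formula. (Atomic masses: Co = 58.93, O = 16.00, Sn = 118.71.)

Co2O4Sn

Assume 100 g: 39.21 g Co, 21.29 g O, 39.5 g Sn.
n(Co) = 39.21/58.93 = 0.6654, n(O) = 21.29/16.00 = 1.331, n(Sn) = 39.5/118.71 = 0.3327
Ratios (÷ 0.3327): Co 2.000, O 3.999, Sn 1.000
≈ 2:4:1 → Co2O4Sn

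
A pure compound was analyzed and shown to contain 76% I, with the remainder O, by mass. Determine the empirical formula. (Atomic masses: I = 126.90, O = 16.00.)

I2O5

Assume 100 g: 76 g I, 24 g O.
Moles — I: 76 / 126.90 = 0.5989 mol; O: 24 / 16.00 = 1.5 mol
Divide by the smallest (0.5989 mol I): I 1.000, O 2.505
×2: I 2.00, O 5.01 → I2O5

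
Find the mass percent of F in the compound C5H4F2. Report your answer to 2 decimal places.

Molar mass = 5(12.01) + 4(1.008) + 2(19.00) = 102.082 g/mol
Mass of F per mole = 2 × 19.00 = 38.000 g
% F = 38.000 / 102.082 × 100 = 37.22%

37.22%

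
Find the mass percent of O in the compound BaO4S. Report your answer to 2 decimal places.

Molar mass = 1(137.33) + 4(16.00) + 1(32.07) = 233.400 g/mol
Mass of O per mole = 4 × 16.00 = 64.000 g
% O = 64.000 / 233.400 × 100 = 27.42%

27.42%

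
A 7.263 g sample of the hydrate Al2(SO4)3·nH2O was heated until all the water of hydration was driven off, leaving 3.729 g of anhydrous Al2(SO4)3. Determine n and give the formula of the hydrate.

Al2(SO4)3·18H2O

Mass of water lost = 7.263 − 3.729 = 3.534 g → 3.534 / 18.02 = 0.1961 mol H2O
Molar mass of Al2(SO4)3 = 342.17 g/mol → mol Al2(SO4)3 = 3.729 / 342.17 = 0.0109
n = 0.1961 / 0.0109 = 18.00 ≈ 18 → Al2(SO4)3·18H2O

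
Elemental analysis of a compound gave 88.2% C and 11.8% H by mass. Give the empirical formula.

Assume 100 g: 88.2 g C, 11.8 g H.
Moles — C: 88.2 / 12.01 = 7.344 mol; H: 11.8 / 1.008 = 11.71 mol
Smallest is C at 7.344 mol; normalising gives C 1.000, H 1.594
Multiply by 5: C 5.00, H 7.97 → C5H8

C5H8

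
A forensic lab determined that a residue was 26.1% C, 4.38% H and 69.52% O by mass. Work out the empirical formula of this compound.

CH2O2

Assume 100 g: 26.1 g C, 4.38 g H, 69.52 g O.
Moles — C: 26.1 / 12.01 = 2.173 mol; H: 4.38 / 1.008 = 4.345 mol; O: 69.52 / 16.00 = 4.345 mol
Smallest is C at 2.173 mol; normalising gives C 1.000, H 1.999, O 1.999
≈ 1:2:2 → CH2O2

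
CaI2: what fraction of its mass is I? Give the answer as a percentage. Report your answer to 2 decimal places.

86.36%

Molar mass = 1(40.08) + 2(126.90) = 293.880 g/mol
Mass of I per mole = 2 × 126.90 = 253.800 g
% I = 253.800 / 293.880 × 100 = 86.36%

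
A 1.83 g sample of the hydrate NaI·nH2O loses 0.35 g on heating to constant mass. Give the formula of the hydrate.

NaI·2H2O

Mass of anhydrous NaI = 1.83 − 0.35 = 1.48 g
mol H2O = 0.35 / 18.02 = 0.01942
Molar mass of NaI = 149.89 g/mol → mol NaI = 1.48 / 149.89 = 0.009874
n = 0.01942 / 0.009874 = 1.97 ≈ 2 → NaI·2H2O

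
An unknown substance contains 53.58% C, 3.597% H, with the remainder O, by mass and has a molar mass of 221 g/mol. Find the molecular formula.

C10H8O6

Assume 100 g: 53.58 g C, 3.597 g H, 42.823 g O.
Moles — C: 53.58 / 12.01 = 4.461 mol; H: 3.597 / 1.008 = 3.568 mol; O: 42.823 / 16.00 = 2.676 mol
Smallest is O at 2.676 mol; normalising gives C 1.667, H 1.333, O 1.000
Scaling by 3: C 5.00, H 4.00, O 3.00 → C5H4O3
Empirical-formula mass = 112.08 g/mol
n = 221 / 112.08 = 1.97 ≈ 2
Molecular formula = (C5H4O3)×2 = C10H8O6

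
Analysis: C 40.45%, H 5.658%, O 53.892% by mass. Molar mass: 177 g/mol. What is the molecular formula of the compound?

Assume 100 g: 40.45 g C, 5.658 g H, 53.892 g O.
C: 40.45 g ÷ 12.01 g/mol = 3.368 mol
H: 5.658 g ÷ 1.008 g/mol = 5.613 mol
O: 53.892 g ÷ 16.00 g/mol = 3.368 mol
Ratios (÷ 3.368): C 1.000, H 1.667, O 1.000
Multiply by 3: C 3.00, H 5.00, O 3.00 → C3H5O3
Empirical-formula mass = 89.07 g/mol
n = 177 / 89.07 = 1.99 ≈ 2
Molecular formula = (C3H5O3)×2 = C6H10O6

C6H10O6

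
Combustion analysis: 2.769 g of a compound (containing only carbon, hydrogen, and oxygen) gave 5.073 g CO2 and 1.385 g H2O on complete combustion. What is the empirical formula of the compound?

mol C = 5.073 / 44.01 = 0.1153; mass C = 0.1153 × 12.01 = 1.384 g
mol H = 2 × (1.385 / 18.02) = 0.1537; mass H = 0.1537 × 1.008 = 0.1549 g
mass O = 2.769 − (1.539) = 1.230 g → mol O = 0.07685
Smallest is O at 0.07685 mol; normalising gives C 1.500, H 2.000, O 1.000
×2: C 3.00, H 4.00, O 2.00 → C3H4O2

C3H4O2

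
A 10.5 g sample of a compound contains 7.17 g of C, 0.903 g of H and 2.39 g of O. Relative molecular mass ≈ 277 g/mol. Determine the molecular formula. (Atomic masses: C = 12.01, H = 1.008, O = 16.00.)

C16H24O4

C: 7.17 g ÷ 12.01 g/mol = 0.597 mol
H: 0.903 g ÷ 1.008 g/mol = 0.8958 mol
O: 2.39 g ÷ 16.00 g/mol = 0.1494 mol
Smallest is O at 0.1494 mol; normalising gives C 3.997, H 5.997, O 1.000
≈ 4:6:1 → C4H6O
Empirical-formula mass = 70.09 g/mol
n = 277 / 70.09 = 3.95 ≈ 4
Molecular formula = (C4H6O)×4 = C16H24O4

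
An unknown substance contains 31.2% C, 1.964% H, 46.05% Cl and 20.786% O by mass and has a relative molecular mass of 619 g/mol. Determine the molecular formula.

Assume 100 g: 31.2 g C, 1.964 g H, 46.05 g Cl, 20.786 g O.
C: 31.2 g ÷ 12.01 g/mol = 2.598 mol
H: 1.964 g ÷ 1.008 g/mol = 1.948 mol
Cl: 46.05 g ÷ 35.45 g/mol = 1.299 mol
O: 20.786 g ÷ 16.00 g/mol = 1.299 mol
Ratios (÷ 1.299): C 2.000, H 1.500, Cl 1.000, O 1.000
Scaling by 2: C 4.00, H 3.00, Cl 2.00, O 2.00 → C4H3Cl2O2
Empirical-formula mass = 153.96 g/mol
n = 619 / 153.96 = 4.02 ≈ 4
Molecular formula = (C4H3Cl2O2)×4 = C16H12Cl8O8

C16H12Cl8O8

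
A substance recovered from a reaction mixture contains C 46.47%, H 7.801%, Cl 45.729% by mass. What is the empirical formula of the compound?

C3H6Cl

Assume 100 g: 46.47 g C, 7.801 g H, 45.729 g Cl.
n(C) = 46.47/12.01 = 3.869, n(H) = 7.801/1.008 = 7.739, n(Cl) = 45.729/35.45 = 1.29
Ratios (÷ 1.29): C 3.000, H 5.999, Cl 1.000
≈ 3:6:1 → C3H6Cl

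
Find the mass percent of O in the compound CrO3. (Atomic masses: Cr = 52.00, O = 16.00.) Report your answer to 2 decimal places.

48.00%

Molar mass = 1(52.00) + 3(16.00) = 100.000 g/mol
Mass of O per mole = 3 × 16.00 = 48.000 g
% O = 48.000 / 100.000 × 100 = 48.00%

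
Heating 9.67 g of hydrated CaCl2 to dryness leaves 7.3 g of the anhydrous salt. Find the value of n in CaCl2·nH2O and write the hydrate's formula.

CaCl2·2H2O

Mass of water lost = 9.67 − 7.3 = 2.37 g → 2.37 / 18.02 = 0.1315 mol H2O
Molar mass of CaCl2 = 110.98 g/mol → mol CaCl2 = 7.3 / 110.98 = 0.06578
n = 0.1315 / 0.06578 = 2.00 ≈ 2 → CaCl2·2H2O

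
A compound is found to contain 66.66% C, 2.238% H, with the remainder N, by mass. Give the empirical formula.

Assume 100 g: 66.66 g C, 2.238 g H, 31.102 g N.
C: 66.66 g ÷ 12.01 g/mol = 5.55 mol
H: 2.238 g ÷ 1.008 g/mol = 2.22 mol
N: 31.102 g ÷ 14.01 g/mol = 2.22 mol
Smallest is N at 2.22 mol; normalising gives C 2.500, H 1.000, N 1.000
×2: C 5.00, H 2.00, N 2.00 → C5H2N2

C5H2N2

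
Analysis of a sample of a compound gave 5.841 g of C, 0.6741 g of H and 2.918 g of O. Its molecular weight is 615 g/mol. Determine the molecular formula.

C32H44O12

n(C) = 5.841/12.01 = 0.4863, n(H) = 0.6741/1.008 = 0.6688, n(O) = 2.918/16.00 = 0.1824
Smallest is O at 0.1824 mol; normalising gives C 2.667, H 3.667, O 1.000
Multiply by 3: C 8.00, H 11.00, O 3.00 → C8H11O3
Empirical-formula mass = 155.17 g/mol
n = 615 / 155.17 = 3.96 ≈ 4
Molecular formula = (C8H11O3)×4 = C32H44O12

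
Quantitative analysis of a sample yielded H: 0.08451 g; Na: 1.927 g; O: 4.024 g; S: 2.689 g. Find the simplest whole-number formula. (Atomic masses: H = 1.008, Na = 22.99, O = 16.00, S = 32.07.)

n(H) = 0.08451/1.008 = 0.08384, n(Na) = 1.927/22.99 = 0.08382, n(O) = 4.024/16.00 = 0.2515, n(S) = 2.689/32.07 = 0.08385
Divide by the smallest (0.08382 mol Na): H 1.000, Na 1.000, O 3.001, S 1.000
Ratio ≈ 1:1:3:1, so the empirical formula is HNaO3S

HNaO3S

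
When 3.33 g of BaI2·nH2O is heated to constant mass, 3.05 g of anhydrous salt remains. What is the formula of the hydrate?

BaI2·2H2O

Mass of water lost = 3.33 − 3.05 = 0.28 g → 0.28 / 18.02 = 0.01554 mol H2O
Molar mass of BaI2 = 391.13 g/mol → mol BaI2 = 3.05 / 391.13 = 0.007798
n = 0.01554 / 0.007798 = 1.99 ≈ 2 → BaI2·2H2O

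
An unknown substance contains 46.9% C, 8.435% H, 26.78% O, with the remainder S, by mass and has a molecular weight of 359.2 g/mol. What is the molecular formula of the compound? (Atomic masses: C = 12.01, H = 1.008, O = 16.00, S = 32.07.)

Assume 100 g: 46.9 g C, 8.435 g H, 26.78 g O, 17.885 g S.
n(C) = 46.9/12.01 = 3.905, n(H) = 8.435/1.008 = 8.368, n(O) = 26.78/16.00 = 1.674, n(S) = 17.885/32.07 = 0.5577
Divide by the smallest (0.5577 mol S): C 7.002, H 15.005, O 3.001, S 1.000
Ratio ≈ 7:15:3:1, so the empirical formula is C7H15O3S
Empirical-formula mass = 179.26 g/mol
n = 359.2 / 179.26 = 2.00 ≈ 2
Molecular formula = (C7H15O3S)×2 = C14H30O6S2

C14H30O6S2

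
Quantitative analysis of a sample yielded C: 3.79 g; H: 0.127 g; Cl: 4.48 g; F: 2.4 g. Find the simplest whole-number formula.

C5H2Cl2F2

Moles — C: 3.79 / 12.01 = 0.3156 mol; H: 0.127 / 1.008 = 0.126 mol; Cl: 4.48 / 35.45 = 0.1264 mol; F: 2.4 / 19.00 = 0.1263 mol
Divide by the smallest (0.126 mol H): C 2.505, H 1.000, Cl 1.003, F 1.003
Multiply by 2: C 5.01, H 2.00, Cl 2.01, F 2.01 → C5H2Cl2F2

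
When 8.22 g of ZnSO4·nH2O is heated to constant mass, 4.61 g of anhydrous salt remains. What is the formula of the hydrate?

ZnSO4·7H2O

Mass of water lost = 8.22 − 4.61 = 3.61 g → 3.61 / 18.02 = 0.2003 mol H2O
Molar mass of ZnSO4 = 161.45 g/mol → mol ZnSO4 = 4.61 / 161.45 = 0.02855
n = 0.2003 / 0.02855 = 7.02 ≈ 7 → ZnSO4·7H2O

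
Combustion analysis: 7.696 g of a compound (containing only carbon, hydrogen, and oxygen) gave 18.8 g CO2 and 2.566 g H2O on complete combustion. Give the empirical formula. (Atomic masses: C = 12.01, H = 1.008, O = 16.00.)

C3H2O

mol C = 18.8 / 44.01 = 0.4272; mass C = 0.4272 × 12.01 = 5.130 g
mol H = 2 × (2.566 / 18.02) = 0.2848; mass H = 0.2848 × 1.008 = 0.2871 g
mass O = 7.696 − (5.417) = 2.279 g → mol O = 0.1424
Divide by the smallest (0.1424 mol O): C 3.000, H 2.000, O 1.000
Ratio ≈ 3:2:1, so the empirical formula is C3H2O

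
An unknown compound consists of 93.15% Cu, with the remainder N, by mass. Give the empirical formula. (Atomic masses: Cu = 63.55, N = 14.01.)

Cu3N

Assume 100 g: 93.15 g Cu, 6.85 g N.
n(Cu) = 93.15/63.55 = 1.466, n(N) = 6.85/14.01 = 0.4889
Smallest is N at 0.4889 mol; normalising gives Cu 2.998, N 1.000
≈ 3:1 → Cu3N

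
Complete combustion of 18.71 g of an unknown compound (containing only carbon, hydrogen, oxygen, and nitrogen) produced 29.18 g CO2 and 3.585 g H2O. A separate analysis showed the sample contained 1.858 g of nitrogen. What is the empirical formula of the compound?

mol C = 29.18 / 44.01 = 0.6630; mass C = 0.6630 × 12.01 = 7.963 g
mol H = 2 × (3.585 / 18.02) = 0.3979; mass H = 0.3979 × 1.008 = 0.4011 g
mol N = 1.858 / 14.01 = 0.1326
mass O = 18.71 − (10.22) = 8.488 g → mol O = 0.5305
Smallest is N at 0.1326 mol; normalising gives C 4.999, H 3.000, N 1.000, O 4.000
≈ 5:3:1:4 → C5H3NO4

C5H3NO4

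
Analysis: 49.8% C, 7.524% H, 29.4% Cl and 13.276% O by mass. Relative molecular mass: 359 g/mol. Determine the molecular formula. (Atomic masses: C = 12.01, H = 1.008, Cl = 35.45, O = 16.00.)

Assume 100 g: 49.8 g C, 7.524 g H, 29.4 g Cl, 13.276 g O.
n(C) = 49.8/12.01 = 4.147, n(H) = 7.524/1.008 = 7.464, n(Cl) = 29.4/35.45 = 0.8293, n(O) = 13.276/16.00 = 0.8297
Divide by the smallest (0.8293 mol Cl): C 5.000, H 9.000, Cl 1.000, O 1.000
Ratio ≈ 5:9:1:1, so the empirical formula is C5H9ClO
Empirical-formula mass = 120.57 g/mol
n = 359 / 120.57 = 2.98 ≈ 3
Molecular formula = (C5H9ClO)×3 = C15H27Cl3O3

C15H27Cl3O3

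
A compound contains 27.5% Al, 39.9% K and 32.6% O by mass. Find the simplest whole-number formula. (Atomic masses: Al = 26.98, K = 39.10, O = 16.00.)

AlKO2

Assume 100 g: 27.5 g Al, 39.9 g K, 32.6 g O.
Moles — Al: 27.5 / 26.98 = 1.019 mol; K: 39.9 / 39.10 = 1.02 mol; O: 32.6 / 16.00 = 2.038 mol
Smallest is Al at 1.019 mol; normalising gives Al 1.000, K 1.001, O 1.999
≈ 1:1:2 → AlKO2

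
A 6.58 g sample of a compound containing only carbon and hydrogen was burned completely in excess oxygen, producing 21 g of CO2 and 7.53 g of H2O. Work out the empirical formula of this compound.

mol C = 21 / 44.01 = 0.4772; mass C = 0.4772 × 12.01 = 5.731 g
mol H = 2 × (7.53 / 18.02) = 0.8357; mass H = 0.8357 × 1.008 = 0.8424 g
Smallest is C at 0.4772 mol; normalising gives C 1.000, H 1.751
Scaling by 4: C 4.00, H 7.01 → C4H7

C4H7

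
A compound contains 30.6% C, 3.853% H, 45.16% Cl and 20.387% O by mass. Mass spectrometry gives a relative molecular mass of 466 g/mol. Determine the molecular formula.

C12H18Cl6O6

Assume 100 g: 30.6 g C, 3.853 g H, 45.16 g Cl, 20.387 g O.
C: 30.6 g ÷ 12.01 g/mol = 2.548 mol
H: 3.853 g ÷ 1.008 g/mol = 3.822 mol
Cl: 45.16 g ÷ 35.45 g/mol = 1.274 mol
O: 20.387 g ÷ 16.00 g/mol = 1.274 mol
Smallest is Cl at 1.274 mol; normalising gives C 2.000, H 3.001, Cl 1.000, O 1.000
→ C2H3ClO
Empirical-formula mass = 78.49 g/mol
n = 466 / 78.49 = 5.94 ≈ 6
Molecular formula = (C2H3ClO)×6 = C12H18Cl6O6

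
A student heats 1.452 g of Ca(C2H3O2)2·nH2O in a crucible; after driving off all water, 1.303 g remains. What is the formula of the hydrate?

Mass of water lost = 1.452 − 1.303 = 0.149 g → 0.149 / 18.02 = 0.008269 mol H2O
Molar mass of Ca(C2H3O2)2 = 158.17 g/mol → mol Ca(C2H3O2)2 = 1.303 / 158.17 = 0.008238
n = 0.008269 / 0.008238 = 1.00 ≈ 1 → Ca(C2H3O2)2·H2O

Ca(C2H3O2)2·H2O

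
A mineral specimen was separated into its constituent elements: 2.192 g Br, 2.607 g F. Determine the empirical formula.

n(Br) = 2.192/79.90 = 0.02743, n(F) = 2.607/19.00 = 0.1372
Ratios (÷ 0.02743): Br 1.000, F 5.001
≈ 1:5 → BrF5

BrF5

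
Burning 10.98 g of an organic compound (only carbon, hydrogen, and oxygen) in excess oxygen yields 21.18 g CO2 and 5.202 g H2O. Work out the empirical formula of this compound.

C5H6O3

mol C = 21.18 / 44.01 = 0.4813; mass C = 0.4813 × 12.01 = 5.780 g
mol H = 2 × (5.202 / 18.02) = 0.5774; mass H = 0.5774 × 1.008 = 0.5820 g
mass O = 10.98 − (6.362) = 4.618 g → mol O = 0.2886
Ratios (÷ 0.2886): C 1.667, H 2.000, O 1.000
Scaling by 3: C 5.00, H 6.00, O 3.00 → C5H6O3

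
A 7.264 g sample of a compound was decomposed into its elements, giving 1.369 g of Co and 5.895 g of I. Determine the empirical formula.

CoI2

Moles — Co: 1.369 / 58.93 = 0.02323 mol; I: 5.895 / 126.90 = 0.04645 mol
Divide by the smallest (0.02323 mol Co): Co 1.000, I 2.000
≈ 1:2 → CoI2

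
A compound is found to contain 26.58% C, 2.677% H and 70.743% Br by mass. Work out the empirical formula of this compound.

Assume 100 g: 26.58 g C, 2.677 g H, 70.743 g Br.
Moles — C: 26.58 / 12.01 = 2.213 mol; H: 2.677 / 1.008 = 2.656 mol; Br: 70.743 / 79.90 = 0.8854 mol
Smallest is Br at 0.8854 mol; normalising gives C 2.500, H 3.000, Br 1.000
×2: C 5.00, H 6.00, Br 2.00 → C5H6Br2

C5H6Br2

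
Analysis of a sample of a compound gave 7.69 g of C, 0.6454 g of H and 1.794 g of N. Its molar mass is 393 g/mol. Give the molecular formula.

C25H25N5

Moles — C: 7.69 / 12.01 = 0.6403 mol; H: 0.6454 / 1.008 = 0.6403 mol; N: 1.794 / 14.01 = 0.1281 mol
Smallest is N at 0.1281 mol; normalising gives C 5.000, H 5.000, N 1.000
Ratio ≈ 5:5:1, so the empirical formula is C5H5N
Empirical-formula mass = 79.10 g/mol
n = 393 / 79.10 = 4.97 ≈ 5
Molecular formula = (C5H5N)×5 = C25H25N5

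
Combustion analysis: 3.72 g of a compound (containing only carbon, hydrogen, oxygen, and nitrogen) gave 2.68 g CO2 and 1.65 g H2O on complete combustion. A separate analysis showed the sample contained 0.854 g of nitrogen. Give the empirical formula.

CH3NO2

mol C = 2.68 / 44.01 = 0.06090; mass C = 0.06090 × 12.01 = 0.7314 g
mol H = 2 × (1.65 / 18.02) = 0.1831; mass H = 0.1831 × 1.008 = 0.1846 g
mol N = 0.854 / 14.01 = 0.06096
mass O = 3.72 − (1.770) = 1.950 g → mol O = 0.1219
Smallest is C at 0.0609 mol; normalising gives C 1.000, H 3.007, N 1.001, O 2.001
Ratio ≈ 1:3:1:2, so the empirical formula is CH3NO2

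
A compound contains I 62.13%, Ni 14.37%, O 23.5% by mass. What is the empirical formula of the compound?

Assume 100 g: 62.13 g I, 14.37 g Ni, 23.5 g O.
Moles — I: 62.13 / 126.90 = 0.4896 mol; Ni: 14.37 / 58.69 = 0.2448 mol; O: 23.5 / 16.00 = 1.469 mol
Smallest is Ni at 0.2448 mol; normalising gives I 2.000, Ni 1.000, O 5.999
Ratio ≈ 2:1:6, so the empirical formula is I2NiO6

I2NiO6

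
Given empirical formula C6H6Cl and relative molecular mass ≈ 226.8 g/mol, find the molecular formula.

C12H12Cl2

Empirical-formula mass = 113.56 g/mol
n = 226.8 / 113.56 = 2.00 ≈ 2
Molecular formula = (C6H6Cl)2 = C12H12Cl2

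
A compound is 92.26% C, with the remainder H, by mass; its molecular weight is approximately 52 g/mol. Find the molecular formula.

Assume 100 g: 92.26 g C, 7.74 g H.
C: 92.26 g ÷ 12.01 g/mol = 7.682 mol
H: 7.74 g ÷ 1.008 g/mol = 7.679 mol
Smallest is H at 7.679 mol; normalising gives C 1.000, H 1.000
Ratio ≈ 1:1, so the empirical formula is CH
Empirical-formula mass = 13.02 g/mol
n = 52 / 13.02 = 3.99 ≈ 4
Molecular formula = (CH)×4 = C4H4

C4H4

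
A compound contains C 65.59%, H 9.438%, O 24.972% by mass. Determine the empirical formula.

Assume 100 g: 65.59 g C, 9.438 g H, 24.972 g O.
Moles — C: 65.59 / 12.01 = 5.461 mol; H: 9.438 / 1.008 = 9.363 mol; O: 24.972 / 16.00 = 1.561 mol
Ratios (÷ 1.561): C 3.499, H 5.999, O 1.000
×2: C 7.00, H 12.00, O 2.00 → C7H12O2

C7H12O2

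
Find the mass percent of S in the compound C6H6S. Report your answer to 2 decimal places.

29.11%

Molar mass = 6(12.01) + 6(1.008) + 1(32.07) = 110.178 g/mol
Mass of S per mole = 1 × 32.07 = 32.070 g
% S = 32.070 / 110.178 × 100 = 29.11%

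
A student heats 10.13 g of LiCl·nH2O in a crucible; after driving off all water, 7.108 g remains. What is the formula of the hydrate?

Mass of water lost = 10.13 − 7.108 = 3.022 g → 3.022 / 18.02 = 0.1677 mol H2O
Molar mass of LiCl = 42.39 g/mol → mol LiCl = 7.108 / 42.39 = 0.1677
n = 0.1677 / 0.1677 = 1.00 ≈ 1 → LiCl·H2O

LiCl·H2O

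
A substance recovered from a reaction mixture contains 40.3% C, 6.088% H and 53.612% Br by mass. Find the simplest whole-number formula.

C5H9Br

Assume 100 g: 40.3 g C, 6.088 g H, 53.612 g Br.
n(C) = 40.3/12.01 = 3.356, n(H) = 6.088/1.008 = 6.04, n(Br) = 53.612/79.90 = 0.671
Divide by the smallest (0.671 mol Br): C 5.001, H 9.001, Br 1.000
→ C5H9Br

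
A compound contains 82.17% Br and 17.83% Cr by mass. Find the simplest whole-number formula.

Br3Cr

Assume 100 g: 82.17 g Br, 17.83 g Cr.
Br: 82.17 g ÷ 79.90 g/mol = 1.028 mol
Cr: 17.83 g ÷ 52.00 g/mol = 0.3429 mol
Ratios (÷ 0.3429): Br 2.999, Cr 1.000
Ratio ≈ 3:1, so the empirical formula is Br3Cr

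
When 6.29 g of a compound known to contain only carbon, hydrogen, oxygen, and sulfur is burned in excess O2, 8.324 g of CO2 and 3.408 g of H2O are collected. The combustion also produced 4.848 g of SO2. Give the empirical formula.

C5H10O2S2

mol C = 8.324 / 44.01 = 0.1891; mass C = 0.1891 × 12.01 = 2.272 g
mol H = 2 × (3.408 / 18.02) = 0.3782; mass H = 0.3782 × 1.008 = 0.3813 g
mol S = 4.848 / 64.07 = 0.07567; mass S = 2.427 g
mass O = 6.29 − (5.079) = 1.211 g → mol O = 0.07566
Ratios (÷ 0.07566): C 2.500, H 4.999, O 1.000, S 1.000
×2: C 5.00, H 10.00, O 2.00, S 2.00 → C5H10O2S2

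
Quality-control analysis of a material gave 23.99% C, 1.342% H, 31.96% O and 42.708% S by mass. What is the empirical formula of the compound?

Assume 100 g: 23.99 g C, 1.342 g H, 31.96 g O, 42.708 g S.
C: 23.99 g ÷ 12.01 g/mol = 1.998 mol
H: 1.342 g ÷ 1.008 g/mol = 1.331 mol
O: 31.96 g ÷ 16.00 g/mol = 1.998 mol
S: 42.708 g ÷ 32.07 g/mol = 1.332 mol
Smallest is H at 1.331 mol; normalising gives C 1.500, H 1.000, O 1.500, S 1.000
Multiply by 2: C 3.00, H 2.00, O 3.00, S 2.00 → C3H2O3S2

C3H2O3S2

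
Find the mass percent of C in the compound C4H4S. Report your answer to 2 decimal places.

Molar mass = 4(12.01) + 4(1.008) + 1(32.07) = 84.142 g/mol
Mass of C per mole = 4 × 12.01 = 48.040 g
% C = 48.040 / 84.142 × 100 = 57.09%

57.09%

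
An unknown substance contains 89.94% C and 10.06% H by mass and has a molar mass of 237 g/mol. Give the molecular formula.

Assume 100 g: 89.94 g C, 10.06 g H.
C: 89.94 g ÷ 12.01 g/mol = 7.489 mol
H: 10.06 g ÷ 1.008 g/mol = 9.98 mol
Divide by the smallest (7.489 mol C): C 1.000, H 1.333
×3: C 3.00, H 4.00 → C3H4
Empirical-formula mass = 40.06 g/mol
n = 237 / 40.06 = 5.92 ≈ 6
Molecular formula = (C3H4)×6 = C18H24

C18H24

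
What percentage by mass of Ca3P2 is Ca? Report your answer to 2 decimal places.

66.00%

Molar mass = 3(40.08) + 2(30.97) = 182.180 g/mol
Mass of Ca per mole = 3 × 40.08 = 120.240 g
% Ca = 120.240 / 182.180 × 100 = 66.00%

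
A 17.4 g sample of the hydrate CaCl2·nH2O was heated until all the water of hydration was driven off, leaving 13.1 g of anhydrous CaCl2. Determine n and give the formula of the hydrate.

Mass of water lost = 17.4 − 13.1 = 4.3 g → 4.3 / 18.02 = 0.2386 mol H2O
Molar mass of CaCl2 = 110.98 g/mol → mol CaCl2 = 13.1 / 110.98 = 0.118
n = 0.2386 / 0.118 = 2.02 ≈ 2 → CaCl2·2H2O

CaCl2·2H2O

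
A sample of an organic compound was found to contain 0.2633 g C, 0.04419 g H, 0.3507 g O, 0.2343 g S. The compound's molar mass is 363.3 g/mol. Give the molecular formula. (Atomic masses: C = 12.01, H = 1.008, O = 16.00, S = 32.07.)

C9H18O9S3

Moles — C: 0.2633 / 12.01 = 0.02192 mol; H: 0.04419 / 1.008 = 0.04384 mol; O: 0.3507 / 16.00 = 0.02192 mol; S: 0.2343 / 32.07 = 0.007306 mol
Divide by the smallest (0.007306 mol S): C 3.001, H 6.001, O 3.000, S 1.000
≈ 3:6:3:1 → C3H6O3S
Empirical-formula mass = 122.15 g/mol
n = 363.3 / 122.15 = 2.97 ≈ 3
Molecular formula = (C3H6O3S)×3 = C9H18O9S3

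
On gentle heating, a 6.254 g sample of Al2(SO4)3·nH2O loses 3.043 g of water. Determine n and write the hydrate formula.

Al2(SO4)3·18H2O

Mass of anhydrous Al2(SO4)3 = 6.254 − 3.043 = 3.211 g
mol H2O = 3.043 / 18.02 = 0.1689
Molar mass of Al2(SO4)3 = 342.17 g/mol → mol Al2(SO4)3 = 3.211 / 342.17 = 0.009384
n = 0.1689 / 0.009384 = 17.99 ≈ 18 → Al2(SO4)3·18H2O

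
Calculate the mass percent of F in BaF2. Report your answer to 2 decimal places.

21.67%

Molar mass = 1(137.33) + 2(19.00) = 175.330 g/mol
Mass of F per mole = 2 × 19.00 = 38.000 g
% F = 38.000 / 175.330 × 100 = 21.67%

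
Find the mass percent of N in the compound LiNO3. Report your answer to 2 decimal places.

20.32%

Molar mass = 1(6.94) + 1(14.01) + 3(16.00) = 68.950 g/mol
Mass of N per mole = 1 × 14.01 = 14.010 g
% N = 14.010 / 68.950 × 100 = 20.32%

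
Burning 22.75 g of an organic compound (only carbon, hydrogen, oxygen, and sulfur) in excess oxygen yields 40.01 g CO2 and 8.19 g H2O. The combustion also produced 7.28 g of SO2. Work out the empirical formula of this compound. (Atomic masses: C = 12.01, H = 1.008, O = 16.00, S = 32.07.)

C8H8O4S

mol C = 40.01 / 44.01 = 0.9091; mass C = 0.9091 × 12.01 = 10.92 g
mol H = 2 × (8.19 / 18.02) = 0.9090; mass H = 0.9090 × 1.008 = 0.9163 g
mol S = 7.28 / 64.07 = 0.1136; mass S = 3.644 g
mass O = 22.75 − (15.48) = 7.271 g → mol O = 0.4545
Ratios (÷ 0.1136): C 8.001, H 8.000, O 4.000, S 1.000
≈ 8:8:4:1 → C8H8O4S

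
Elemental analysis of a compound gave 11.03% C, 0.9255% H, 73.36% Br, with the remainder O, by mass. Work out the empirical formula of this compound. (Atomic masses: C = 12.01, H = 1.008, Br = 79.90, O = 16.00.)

CHBrO

Assume 100 g: 11.03 g C, 0.9255 g H, 73.36 g Br, 14.684 g O.
n(C) = 11.03/12.01 = 0.9184, n(H) = 0.9255/1.008 = 0.9182, n(Br) = 73.36/79.90 = 0.9181, n(O) = 14.684/16.00 = 0.9177
Divide by the smallest (0.9177 mol O): C 1.001, H 1.000, Br 1.000, O 1.000
≈ 1:1:1:1 → CHBrO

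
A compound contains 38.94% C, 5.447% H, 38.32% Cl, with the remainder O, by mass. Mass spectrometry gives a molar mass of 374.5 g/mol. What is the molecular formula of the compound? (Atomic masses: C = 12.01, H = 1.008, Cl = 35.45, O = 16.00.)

Assume 100 g: 38.94 g C, 5.447 g H, 38.32 g Cl, 17.293 g O.
n(C) = 38.94/12.01 = 3.242, n(H) = 5.447/1.008 = 5.404, n(Cl) = 38.32/35.45 = 1.081, n(O) = 17.293/16.00 = 1.081
Smallest is O at 1.081 mol; normalising gives C 3.000, H 5.000, Cl 1.000, O 1.000
→ C3H5ClO
Empirical-formula mass = 92.52 g/mol
n = 374.5 / 92.52 = 4.05 ≈ 4
Molecular formula = (C3H5ClO)×4 = C12H20Cl4O4

C12H20Cl4O4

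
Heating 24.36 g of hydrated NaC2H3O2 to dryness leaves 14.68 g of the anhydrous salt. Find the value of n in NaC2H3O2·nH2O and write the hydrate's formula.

Mass of water lost = 24.36 − 14.68 = 9.68 g → 9.68 / 18.02 = 0.5372 mol H2O
Molar mass of NaC2H3O2 = 82.03 g/mol → mol NaC2H3O2 = 14.68 / 82.03 = 0.179
n = 0.5372 / 0.179 = 3.00 ≈ 3 → NaC2H3O2·3H2O

NaC2H3O2·3H2O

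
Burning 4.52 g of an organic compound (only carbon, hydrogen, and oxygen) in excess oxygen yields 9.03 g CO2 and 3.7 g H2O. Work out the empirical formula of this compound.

C2H4O

mol C = 9.03 / 44.01 = 0.2052; mass C = 0.2052 × 12.01 = 2.464 g
mol H = 2 × (3.7 / 18.02) = 0.4107; mass H = 0.4107 × 1.008 = 0.4139 g
mass O = 4.52 − (2.878) = 1.642 g → mol O = 0.1026
Smallest is O at 0.1026 mol; normalising gives C 2.000, H 4.002, O 1.000
Ratio ≈ 2:4:1, so the empirical formula is C2H4O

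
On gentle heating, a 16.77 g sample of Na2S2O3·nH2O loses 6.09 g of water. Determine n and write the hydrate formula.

Mass of anhydrous Na2S2O3 = 16.77 − 6.09 = 10.68 g
mol H2O = 6.09 / 18.02 = 0.338
Molar mass of Na2S2O3 = 158.12 g/mol → mol Na2S2O3 = 10.68 / 158.12 = 0.06754
n = 0.338 / 0.06754 = 5.00 ≈ 5 → Na2S2O3·5H2O

Na2S2O3·5H2O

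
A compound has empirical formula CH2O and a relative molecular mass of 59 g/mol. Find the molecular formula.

C2H4O2

Empirical-formula mass = 30.03 g/mol
n = 59 / 30.03 = 1.96 ≈ 2
Molecular formula = (CH2O)2 = C2H4O2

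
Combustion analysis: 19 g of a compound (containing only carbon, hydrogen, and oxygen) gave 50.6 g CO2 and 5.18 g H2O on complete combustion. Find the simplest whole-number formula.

mol C = 50.6 / 44.01 = 1.150; mass C = 1.150 × 12.01 = 13.81 g
mol H = 2 × (5.18 / 18.02) = 0.5749; mass H = 0.5749 × 1.008 = 0.5795 g
mass O = 19 − (14.39) = 4.612 g → mol O = 0.2883
Ratios (÷ 0.2883): C 3.989, H 1.994, O 1.000
≈ 4:2:1 → C4H2O

C4H2O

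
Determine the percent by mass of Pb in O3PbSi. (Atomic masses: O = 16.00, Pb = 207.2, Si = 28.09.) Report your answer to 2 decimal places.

Molar mass = 3(16.00) + 1(207.2) + 1(28.09) = 283.290 g/mol
Mass of Pb per mole = 1 × 207.2 = 207.200 g
% Pb = 207.200 / 283.290 × 100 = 73.14%

73.14%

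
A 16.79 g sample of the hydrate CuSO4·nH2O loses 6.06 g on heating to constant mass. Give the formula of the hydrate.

Mass of anhydrous CuSO4 = 16.79 − 6.06 = 10.73 g
mol H2O = 6.06 / 18.02 = 0.3363
Molar mass of CuSO4 = 159.62 g/mol → mol CuSO4 = 10.73 / 159.62 = 0.06722
n = 0.3363 / 0.06722 = 5.00 ≈ 5 → CuSO4·5H2O

CuSO4·5H2O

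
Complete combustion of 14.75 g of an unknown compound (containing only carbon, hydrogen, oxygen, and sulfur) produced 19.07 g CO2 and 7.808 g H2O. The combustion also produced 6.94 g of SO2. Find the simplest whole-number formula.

C4H8O3S

mol C = 19.07 / 44.01 = 0.4333; mass C = 0.4333 × 12.01 = 5.204 g
mol H = 2 × (7.808 / 18.02) = 0.8666; mass H = 0.8666 × 1.008 = 0.8735 g
mol S = 6.94 / 64.07 = 0.1083; mass S = 3.474 g
mass O = 14.75 − (9.551) = 5.199 g → mol O = 0.3249
Divide by the smallest (0.1083 mol S): C 4.000, H 8.000, O 3.000, S 1.000
Ratio ≈ 4:8:3:1, so the empirical formula is C4H8O3S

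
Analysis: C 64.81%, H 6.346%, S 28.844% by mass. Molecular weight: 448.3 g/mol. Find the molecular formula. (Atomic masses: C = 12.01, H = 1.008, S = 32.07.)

Assume 100 g: 64.81 g C, 6.346 g H, 28.844 g S.
Moles — C: 64.81 / 12.01 = 5.396 mol; H: 6.346 / 1.008 = 6.296 mol; S: 28.844 / 32.07 = 0.8994 mol
Divide by the smallest (0.8994 mol S): C 6.000, H 7.000, S 1.000
→ C6H7S
Empirical-formula mass = 111.19 g/mol
n = 448.3 / 111.19 = 4.03 ≈ 4
Molecular formula = (C6H7S)×4 = C24H28S4

C24H28S4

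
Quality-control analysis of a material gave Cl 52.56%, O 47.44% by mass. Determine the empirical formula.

ClO2

Assume 100 g: 52.56 g Cl, 47.44 g O.
n(Cl) = 52.56/35.45 = 1.483, n(O) = 47.44/16.00 = 2.965
Smallest is Cl at 1.483 mol; normalising gives Cl 1.000, O 2.000
Ratio ≈ 1:2, so the empirical formula is ClO2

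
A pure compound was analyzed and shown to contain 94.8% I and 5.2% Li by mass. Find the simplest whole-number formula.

ILi

Assume 100 g: 94.8 g I, 5.2 g Li.
Moles — I: 94.8 / 126.90 = 0.747 mol; Li: 5.2 / 6.94 = 0.7493 mol
Smallest is I at 0.747 mol; normalising gives I 1.000, Li 1.003
≈ 1:1 → ILi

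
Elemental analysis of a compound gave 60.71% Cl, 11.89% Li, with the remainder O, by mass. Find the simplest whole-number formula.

ClLiO

Assume 100 g: 60.71 g Cl, 11.89 g Li, 27.4 g O.
n(Cl) = 60.71/35.45 = 1.713, n(Li) = 11.89/6.94 = 1.713, n(O) = 27.4/16.00 = 1.712
Ratios (÷ 1.712): Cl 1.000, Li 1.000, O 1.000
≈ 1:1:1 → ClLiO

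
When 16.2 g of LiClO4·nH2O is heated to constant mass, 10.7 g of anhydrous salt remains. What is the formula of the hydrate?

Mass of water lost = 16.2 − 10.7 = 5.5 g → 5.5 / 18.02 = 0.3052 mol H2O
Molar mass of LiClO4 = 106.39 g/mol → mol LiClO4 = 10.7 / 106.39 = 0.1006
n = 0.3052 / 0.1006 = 3.03 ≈ 3 → LiClO4·3H2O

LiClO4·3H2O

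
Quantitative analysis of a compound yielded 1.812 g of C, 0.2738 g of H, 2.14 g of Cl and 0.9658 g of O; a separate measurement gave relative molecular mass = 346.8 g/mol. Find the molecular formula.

n(C) = 1.812/12.01 = 0.1509, n(H) = 0.2738/1.008 = 0.2716, n(Cl) = 2.14/35.45 = 0.06037, n(O) = 0.9658/16.00 = 0.06036
Smallest is O at 0.06036 mol; normalising gives C 2.499, H 4.500, Cl 1.000, O 1.000
Multiply by 2: C 5.00, H 9.00, Cl 2.00, O 2.00 → C5H9Cl2O2
Empirical-formula mass = 172.02 g/mol
n = 346.8 / 172.02 = 2.02 ≈ 2
Molecular formula = (C5H9Cl2O2)×2 = C10H18Cl4O4

C10H18Cl4O4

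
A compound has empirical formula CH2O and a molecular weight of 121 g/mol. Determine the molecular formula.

Empirical-formula mass = 30.03 g/mol
n = 121 / 30.03 = 4.03 ≈ 4
Molecular formula = (CH2O)4 = C4H8O4

C4H8O4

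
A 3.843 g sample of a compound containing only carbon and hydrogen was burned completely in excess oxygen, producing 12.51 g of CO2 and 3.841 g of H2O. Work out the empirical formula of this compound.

C2H3

mol C = 12.51 / 44.01 = 0.2843; mass C = 0.2843 × 12.01 = 3.414 g
mol H = 2 × (3.841 / 18.02) = 0.4263; mass H = 0.4263 × 1.008 = 0.4297 g
Smallest is C at 0.2843 mol; normalising gives C 1.000, H 1.500
Scaling by 2: C 2.00, H 3.00 → C2H3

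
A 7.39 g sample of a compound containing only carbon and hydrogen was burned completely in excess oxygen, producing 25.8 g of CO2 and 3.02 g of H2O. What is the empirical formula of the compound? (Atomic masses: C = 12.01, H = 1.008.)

mol C = 25.8 / 44.01 = 0.5862; mass C = 0.5862 × 12.01 = 7.041 g
mol H = 2 × (3.02 / 18.02) = 0.3352; mass H = 0.3352 × 1.008 = 0.3379 g
Ratios (÷ 0.3352): C 1.749, H 1.000
×4: C 7.00, H 4.00 → C7H4

C7H4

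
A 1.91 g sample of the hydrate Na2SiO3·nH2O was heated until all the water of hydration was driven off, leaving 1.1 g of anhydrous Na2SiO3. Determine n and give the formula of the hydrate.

Mass of water lost = 1.91 − 1.1 = 0.81 g → 0.81 / 18.02 = 0.04495 mol H2O
Molar mass of Na2SiO3 = 122.07 g/mol → mol Na2SiO3 = 1.1 / 122.07 = 0.009011
n = 0.04495 / 0.009011 = 4.99 ≈ 5 → Na2SiO3·5H2O

Na2SiO3·5H2O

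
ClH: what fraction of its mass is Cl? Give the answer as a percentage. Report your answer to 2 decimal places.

Molar mass = 1(35.45) + 1(1.008) = 36.458 g/mol
Mass of Cl per mole = 1 × 35.45 = 35.450 g
% Cl = 35.450 / 36.458 × 100 = 97.24%

97.24%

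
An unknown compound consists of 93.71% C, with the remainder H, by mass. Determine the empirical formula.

Assume 100 g: 93.71 g C, 6.29 g H.
Moles — C: 93.71 / 12.01 = 7.803 mol; H: 6.29 / 1.008 = 6.24 mol
Ratios (÷ 6.24): C 1.250, H 1.000
Multiply by 4: C 5.00, H 4.00 → C5H4

C5H4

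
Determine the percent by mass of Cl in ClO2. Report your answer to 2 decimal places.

52.56%

Molar mass = 1(35.45) + 2(16.00) = 67.450 g/mol
Mass of Cl per mole = 1 × 35.45 = 35.450 g
% Cl = 35.450 / 67.450 × 100 = 52.56%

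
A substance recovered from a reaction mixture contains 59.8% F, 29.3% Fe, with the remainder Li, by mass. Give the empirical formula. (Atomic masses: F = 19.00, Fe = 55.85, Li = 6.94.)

F6FeLi3

Assume 100 g: 59.8 g F, 29.3 g Fe, 10.9 g Li.
Moles — F: 59.8 / 19.00 = 3.147 mol; Fe: 29.3 / 55.85 = 0.5246 mol; Li: 10.9 / 6.94 = 1.571 mol
Smallest is Fe at 0.5246 mol; normalising gives F 5.999, Fe 1.000, Li 2.994
→ F6FeLi3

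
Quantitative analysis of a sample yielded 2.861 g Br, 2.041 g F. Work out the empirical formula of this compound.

Moles — Br: 2.861 / 79.90 = 0.03581 mol; F: 2.041 / 19.00 = 0.1074 mol
Smallest is Br at 0.03581 mol; normalising gives Br 1.000, F 3.000
→ BrF3

BrF3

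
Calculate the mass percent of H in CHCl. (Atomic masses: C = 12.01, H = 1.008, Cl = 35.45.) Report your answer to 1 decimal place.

2.1%

Molar mass = 1(12.01) + 1(1.008) + 1(35.45) = 48.468 g/mol
Mass of H per mole = 1 × 1.008 = 1.008 g
% H = 1.008 / 48.468 × 100 = 2.1%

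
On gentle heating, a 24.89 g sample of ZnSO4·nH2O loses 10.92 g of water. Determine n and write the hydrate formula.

Mass of anhydrous ZnSO4 = 24.89 − 10.92 = 13.97 g
mol H2O = 10.92 / 18.02 = 0.606
Molar mass of ZnSO4 = 161.45 g/mol → mol ZnSO4 = 13.97 / 161.45 = 0.08653
n = 0.606 / 0.08653 = 7.00 ≈ 7 → ZnSO4·7H2O

ZnSO4·7H2O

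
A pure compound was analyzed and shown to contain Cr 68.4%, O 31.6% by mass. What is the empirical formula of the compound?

Cr2O3

Assume 100 g: 68.4 g Cr, 31.6 g O.
n(Cr) = 68.4/52.00 = 1.315, n(O) = 31.6/16.00 = 1.975
Divide by the smallest (1.315 mol Cr): Cr 1.000, O 1.501
Multiply by 2: Cr 2.00, O 3.00 → Cr2O3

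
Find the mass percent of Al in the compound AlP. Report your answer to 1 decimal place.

46.6%

Molar mass = 1(26.98) + 1(30.97) = 57.950 g/mol
Mass of Al per mole = 1 × 26.98 = 26.980 g
% Al = 26.980 / 57.950 × 100 = 46.6%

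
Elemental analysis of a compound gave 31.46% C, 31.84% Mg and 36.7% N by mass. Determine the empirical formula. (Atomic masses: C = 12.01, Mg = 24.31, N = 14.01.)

C2MgN2

Assume 100 g: 31.46 g C, 31.84 g Mg, 36.7 g N.
C: 31.46 g ÷ 12.01 g/mol = 2.619 mol
Mg: 31.84 g ÷ 24.31 g/mol = 1.31 mol
N: 36.7 g ÷ 14.01 g/mol = 2.62 mol
Divide by the smallest (1.31 mol Mg): C 2.000, Mg 1.000, N 2.000
Ratio ≈ 2:1:2, so the empirical formula is C2MgN2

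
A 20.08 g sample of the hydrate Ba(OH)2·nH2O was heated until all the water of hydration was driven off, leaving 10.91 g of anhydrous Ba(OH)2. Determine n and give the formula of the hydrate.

Mass of water lost = 20.08 − 10.91 = 9.17 g → 9.17 / 18.02 = 0.5089 mol H2O
Molar mass of Ba(OH)2 = 171.35 g/mol → mol Ba(OH)2 = 10.91 / 171.35 = 0.06367
n = 0.5089 / 0.06367 = 7.99 ≈ 8 → Ba(OH)2·8H2O

Ba(OH)2·8H2O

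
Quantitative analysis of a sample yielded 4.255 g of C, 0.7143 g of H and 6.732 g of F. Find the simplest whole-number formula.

CH2F

C: 4.255 g ÷ 12.01 g/mol = 0.3543 mol
H: 0.7143 g ÷ 1.008 g/mol = 0.7086 mol
F: 6.732 g ÷ 19.00 g/mol = 0.3543 mol
Smallest is C at 0.3543 mol; normalising gives C 1.000, H 2.000, F 1.000
Ratio ≈ 1:2:1, so the empirical formula is CH2F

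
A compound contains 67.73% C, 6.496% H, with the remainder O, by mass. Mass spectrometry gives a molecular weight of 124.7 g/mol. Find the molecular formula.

Assume 100 g: 67.73 g C, 6.496 g H, 25.774 g O.
Moles — C: 67.73 / 12.01 = 5.639 mol; H: 6.496 / 1.008 = 6.444 mol; O: 25.774 / 16.00 = 1.611 mol
Smallest is O at 1.611 mol; normalising gives C 3.501, H 4.001, O 1.000
×2: C 7.00, H 8.00, O 2.00 → C7H8O2
Empirical-formula mass = 124.13 g/mol
n = 124.7 / 124.13 = 1.00 ≈ 1
Molecular formula = empirical formula = C7H8O2

C7H8O2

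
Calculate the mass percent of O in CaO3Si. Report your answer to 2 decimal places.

Molar mass = 1(40.08) + 3(16.00) + 1(28.09) = 116.170 g/mol
Mass of O per mole = 3 × 16.00 = 48.000 g
% O = 48.000 / 116.170 × 100 = 41.32%

41.32%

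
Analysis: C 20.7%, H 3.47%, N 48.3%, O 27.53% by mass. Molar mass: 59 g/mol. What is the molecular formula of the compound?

Assume 100 g: 20.7 g C, 3.47 g H, 48.3 g N, 27.53 g O.
Moles — C: 20.7 / 12.01 = 1.724 mol; H: 3.47 / 1.008 = 3.442 mol; N: 48.3 / 14.01 = 3.448 mol; O: 27.53 / 16.00 = 1.721 mol
Smallest is O at 1.721 mol; normalising gives C 1.002, H 2.001, N 2.004, O 1.000
→ CH2N2O
Empirical-formula mass = 58.05 g/mol
n = 59 / 58.05 = 1.02 ≈ 1
Molecular formula = empirical formula = CH2N2O

CH2N2O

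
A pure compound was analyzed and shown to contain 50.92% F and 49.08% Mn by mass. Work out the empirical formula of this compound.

F3Mn

Assume 100 g: 50.92 g F, 49.08 g Mn.
n(F) = 50.92/19.00 = 2.68, n(Mn) = 49.08/54.94 = 0.8933
Ratios (÷ 0.8933): F 3.000, Mn 1.000
Ratio ≈ 3:1, so the empirical formula is F3Mn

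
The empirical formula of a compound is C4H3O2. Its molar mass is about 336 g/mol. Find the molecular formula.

Empirical-formula mass = 83.06 g/mol
n = 336 / 83.06 = 4.05 ≈ 4
Molecular formula = (C4H3O2)4 = C16H12O8

C16H12O8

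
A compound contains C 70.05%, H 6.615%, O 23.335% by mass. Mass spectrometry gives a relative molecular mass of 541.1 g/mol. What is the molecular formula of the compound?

Assume 100 g: 70.05 g C, 6.615 g H, 23.335 g O.
C: 70.05 g ÷ 12.01 g/mol = 5.833 mol
H: 6.615 g ÷ 1.008 g/mol = 6.562 mol
O: 23.335 g ÷ 16.00 g/mol = 1.458 mol
Divide by the smallest (1.458 mol O): C 3.999, H 4.500, O 1.000
Scaling by 2: C 8.00, H 9.00, O 2.00 → C8H9O2
Empirical-formula mass = 137.15 g/mol
n = 541.1 / 137.15 = 3.95 ≈ 4
Molecular formula = (C8H9O2)×4 = C32H36O8

C32H36O8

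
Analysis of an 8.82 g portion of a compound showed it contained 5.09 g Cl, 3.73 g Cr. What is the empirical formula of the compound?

Cl2Cr

Cl: 5.09 g ÷ 35.45 g/mol = 0.1436 mol
Cr: 3.73 g ÷ 52.00 g/mol = 0.07173 mol
Ratios (÷ 0.07173): Cl 2.002, Cr 1.000
≈ 2:1 → Cl2Cr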